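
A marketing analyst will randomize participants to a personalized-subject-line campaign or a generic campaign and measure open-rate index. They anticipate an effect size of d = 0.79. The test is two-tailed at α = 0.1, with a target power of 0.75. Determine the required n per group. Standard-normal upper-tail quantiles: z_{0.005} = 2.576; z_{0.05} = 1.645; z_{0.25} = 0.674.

For two independent groups with equal n: n = 2·((z_{α/2} + z_β) / d)².
z_{α/2} + z_β = 1.645 + 0.674 = 2.319.
n = 2 × (2.319 / 0.79)² = 2 × 2.935² = 2 × 8.62 = 17.2.
Round up to the next whole participant.

n = 18 per group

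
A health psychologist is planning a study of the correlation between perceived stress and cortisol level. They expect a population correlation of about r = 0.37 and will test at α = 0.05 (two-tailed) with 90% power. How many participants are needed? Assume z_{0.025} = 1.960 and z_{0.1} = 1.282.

Fisher's z: C = ½·ln((1+r)/(1−r)) = ½·ln(2.1746) = 0.3884.
n = ((z_{α/2} + z_β)/C)² + 3.
(1.960 + 1.282) / 0.3884 = 3.242 / 0.3884 = 8.347.
n = 8.347² + 3 = 69.67 + 3 = 72.7.
Round up.

n = 73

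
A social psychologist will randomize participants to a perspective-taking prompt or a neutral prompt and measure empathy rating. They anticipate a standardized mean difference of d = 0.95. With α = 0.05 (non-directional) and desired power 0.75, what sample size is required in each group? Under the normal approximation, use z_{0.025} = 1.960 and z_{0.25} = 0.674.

For two independent groups with equal n: n = 2·((z_{α/2} + z_β) / d)².
z_{α/2} + z_β = 1.960 + 0.674 = 2.634.
n = 2 × (2.634 / 0.95)² = 2 × 2.773² = 2 × 7.69 = 15.4.
Round up to the next whole participant.

n = 16 per group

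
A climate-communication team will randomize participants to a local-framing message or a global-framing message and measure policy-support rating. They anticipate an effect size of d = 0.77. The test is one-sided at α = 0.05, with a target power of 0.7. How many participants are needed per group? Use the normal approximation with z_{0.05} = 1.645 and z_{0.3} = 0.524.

For two independent groups with equal n: n = 2·((z_{α} + z_β) / d)².
z_{α} + z_β = 1.645 + 0.524 = 2.169.
n = 2 × (2.169 / 0.77)² = 2 × 2.817² = 2 × 7.93 = 15.9.
Round up to the next whole participant.

n = 16 per group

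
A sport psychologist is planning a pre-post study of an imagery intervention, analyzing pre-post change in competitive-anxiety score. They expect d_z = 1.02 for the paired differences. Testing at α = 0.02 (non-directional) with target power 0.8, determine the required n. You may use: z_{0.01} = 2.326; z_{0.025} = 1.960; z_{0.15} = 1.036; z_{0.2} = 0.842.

For a paired (one-sample on differences) test: n = ((z_{α/2} + z_β) / d)².
z_{α/2} + z_β = 2.326 + 0.842 = 3.168.
n = (3.168 / 1.02)² = 3.106² = 9.65.
Round up.

n = 10 pairs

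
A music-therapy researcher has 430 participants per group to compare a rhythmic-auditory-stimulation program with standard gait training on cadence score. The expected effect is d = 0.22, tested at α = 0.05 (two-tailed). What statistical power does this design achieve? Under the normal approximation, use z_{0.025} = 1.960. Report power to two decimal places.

power ≈ 0.90

For two equal groups, power = Φ(d·√(n/2) − z_{α/2}).
d·√(n/2) = 0.22 × √(430/2) = 0.22 × 14.663 = 3.226.
z_β = 3.226 − 1.960 = 1.266.
Power = Φ(1.266) = 0.897.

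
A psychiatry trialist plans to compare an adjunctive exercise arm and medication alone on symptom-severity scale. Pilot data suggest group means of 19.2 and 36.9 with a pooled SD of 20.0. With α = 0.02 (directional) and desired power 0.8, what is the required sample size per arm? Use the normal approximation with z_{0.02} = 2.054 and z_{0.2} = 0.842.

Cohen's d = |M₁ − M₂| / SD_pooled = |19.2 − 36.9| / 20.0 = 17.7 / 20.0 = 0.885.
For two independent groups with equal n: n = 2·((z_{α} + z_β) / d)².
z_{α} + z_β = 2.054 + 0.842 = 2.896.
n = 2 × (2.896 / 0.885)² = 2 × 3.272² = 2 × 10.71 = 21.4.
Round up to the next whole participant.

n = 22 per group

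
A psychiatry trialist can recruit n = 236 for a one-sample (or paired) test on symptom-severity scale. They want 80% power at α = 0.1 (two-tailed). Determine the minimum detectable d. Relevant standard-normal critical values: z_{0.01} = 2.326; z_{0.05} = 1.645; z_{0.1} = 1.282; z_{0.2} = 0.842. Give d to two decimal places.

d_min ≈ 0.16

For a single sample (or paired design) of n = 236: d_min = (z_{α/2} + z_β)/√n.
z-sum = 1.645 + 0.842 = 2.487.
d_min = 2.487 / √236 = 2.487 / 15.362 = 0.162.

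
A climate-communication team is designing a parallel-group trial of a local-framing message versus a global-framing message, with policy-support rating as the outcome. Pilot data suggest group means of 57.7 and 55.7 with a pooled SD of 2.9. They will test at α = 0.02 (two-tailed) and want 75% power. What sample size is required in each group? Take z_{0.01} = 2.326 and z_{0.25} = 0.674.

Cohen's d = |M₁ − M₂| / SD_pooled = |57.7 − 55.7| / 2.9 = 2.0 / 2.9 = 0.690.
For two independent groups with equal n: n = 2·((z_{α/2} + z_β) / d)².
z_{α/2} + z_β = 2.326 + 0.674 = 3.000.
n = 2 × (3.000 / 0.690)² = 2 × 4.348² = 2 × 18.90 = 37.8.
Round up to the next whole participant.

n = 38 per group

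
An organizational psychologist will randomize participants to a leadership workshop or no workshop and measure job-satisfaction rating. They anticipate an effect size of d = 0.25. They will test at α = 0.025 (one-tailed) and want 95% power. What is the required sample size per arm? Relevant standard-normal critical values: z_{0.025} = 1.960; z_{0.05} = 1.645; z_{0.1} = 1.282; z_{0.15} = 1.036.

n = 416 per group

For two independent groups with equal n: n = 2·((z_{α} + z_β) / d)².
z_{α} + z_β = 1.960 + 1.645 = 3.605.
n = 2 × (3.605 / 0.25)² = 2 × 14.420² = 2 × 207.94 = 415.9.
Round up to the next whole participant.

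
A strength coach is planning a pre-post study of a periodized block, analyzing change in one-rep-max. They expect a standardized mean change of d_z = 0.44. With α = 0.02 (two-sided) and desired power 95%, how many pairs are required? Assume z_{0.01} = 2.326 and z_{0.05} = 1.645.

n = 82 pairs

For a paired (one-sample on differences) test: n = ((z_{α/2} + z_β) / d)².
z_{α/2} + z_β = 2.326 + 1.645 = 3.971.
n = (3.971 / 0.44)² = 9.025² = 81.45.
Round up.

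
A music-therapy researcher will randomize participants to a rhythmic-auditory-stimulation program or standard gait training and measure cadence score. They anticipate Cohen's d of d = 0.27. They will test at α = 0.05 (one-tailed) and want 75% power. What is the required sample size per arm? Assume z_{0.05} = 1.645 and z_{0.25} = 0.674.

For two independent groups with equal n: n = 2·((z_{α} + z_β) / d)².
z_{α} + z_β = 1.645 + 0.674 = 2.319.
n = 2 × (2.319 / 0.27)² = 2 × 8.589² = 2 × 73.77 = 147.5.
Round up to the next whole participant.

n = 148 per group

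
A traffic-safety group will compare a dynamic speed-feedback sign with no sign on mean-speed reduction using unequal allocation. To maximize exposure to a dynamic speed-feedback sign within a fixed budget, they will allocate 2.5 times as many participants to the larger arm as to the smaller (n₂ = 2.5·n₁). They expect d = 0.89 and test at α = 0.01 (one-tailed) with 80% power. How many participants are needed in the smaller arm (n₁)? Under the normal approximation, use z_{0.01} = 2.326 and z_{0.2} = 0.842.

With allocation ratio k = n₂/n₁ = 2.5, Var(x̄₁−x̄₂) = σ²(1/n₁ + 1/(k·n₁)) = σ²·(k+1)/(k·n₁).
So n₁ = (1 + 1/k)·((z_{α} + z_β)/d)² = 1.400 × (3.168/0.89)².
n₁ = 1.400 × 12.67 = 17.7.
Round up: n₁ = 18, giving n₂ = 2.5 × 18 = 45.

n₁ = 18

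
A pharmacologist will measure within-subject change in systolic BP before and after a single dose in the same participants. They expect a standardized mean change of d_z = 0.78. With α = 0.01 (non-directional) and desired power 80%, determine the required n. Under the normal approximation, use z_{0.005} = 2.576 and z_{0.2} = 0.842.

For a paired (one-sample on differences) test: n = ((z_{α/2} + z_β) / d)².
z_{α/2} + z_β = 2.576 + 0.842 = 3.418.
n = (3.418 / 0.78)² = 4.382² = 19.20.
Round up.

n = 20 pairs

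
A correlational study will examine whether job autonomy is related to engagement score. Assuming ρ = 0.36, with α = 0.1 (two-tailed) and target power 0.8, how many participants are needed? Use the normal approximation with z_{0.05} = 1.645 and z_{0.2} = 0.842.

n = 47

Fisher's z: C = ½·ln((1+r)/(1−r)) = ½·ln(2.1250) = 0.3769.
n = ((z_{α/2} + z_β)/C)² + 3.
(1.645 + 0.842) / 0.3769 = 2.487 / 0.3769 = 6.599.
n = 6.599² + 3 = 43.54 + 3 = 46.5.
Round up.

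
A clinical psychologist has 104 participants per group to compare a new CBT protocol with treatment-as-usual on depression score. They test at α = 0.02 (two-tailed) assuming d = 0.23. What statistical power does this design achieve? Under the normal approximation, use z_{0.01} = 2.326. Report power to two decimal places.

power ≈ 0.25

For two equal groups, power = Φ(d·√(n/2) − z_{α/2}).
d·√(n/2) = 0.23 × √(104/2) = 0.23 × 7.211 = 1.659.
z_β = 1.659 − 2.326 = -0.667.
Power = Φ(-0.667) = 0.252.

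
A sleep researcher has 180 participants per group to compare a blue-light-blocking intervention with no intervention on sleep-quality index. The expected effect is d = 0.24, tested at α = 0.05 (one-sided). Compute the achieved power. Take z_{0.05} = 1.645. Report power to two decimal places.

power ≈ 0.74

For two equal groups, power = Φ(d·√(n/2) − z_{α}).
d·√(n/2) = 0.24 × √(180/2) = 0.24 × 9.487 = 2.277.
z_β = 2.277 − 1.645 = 0.632.
Power = Φ(0.632) = 0.736.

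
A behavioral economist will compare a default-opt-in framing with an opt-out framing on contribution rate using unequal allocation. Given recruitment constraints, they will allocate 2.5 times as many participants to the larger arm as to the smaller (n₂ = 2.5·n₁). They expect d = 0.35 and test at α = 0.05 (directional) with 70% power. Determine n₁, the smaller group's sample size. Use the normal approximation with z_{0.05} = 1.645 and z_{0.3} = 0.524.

n₁ = 54

With allocation ratio k = n₂/n₁ = 2.5, Var(x̄₁−x̄₂) = σ²(1/n₁ + 1/(k·n₁)) = σ²·(k+1)/(k·n₁).
So n₁ = (1 + 1/k)·((z_{α} + z_β)/d)² = 1.400 × (2.169/0.35)².
n₁ = 1.400 × 38.40 = 53.8.
Round up: n₁ = 54, giving n₂ = 2.5 × 54 = 135.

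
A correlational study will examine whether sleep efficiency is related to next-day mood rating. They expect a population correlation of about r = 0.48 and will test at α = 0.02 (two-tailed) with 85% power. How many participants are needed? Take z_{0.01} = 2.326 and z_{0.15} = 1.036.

Fisher's z: C = ½·ln((1+r)/(1−r)) = ½·ln(2.8462) = 0.5230.
n = ((z_{α/2} + z_β)/C)² + 3.
(2.326 + 1.036) / 0.5230 = 3.362 / 0.5230 = 6.428.
n = 6.428² + 3 = 41.32 + 3 = 44.3.
Round up.

n = 45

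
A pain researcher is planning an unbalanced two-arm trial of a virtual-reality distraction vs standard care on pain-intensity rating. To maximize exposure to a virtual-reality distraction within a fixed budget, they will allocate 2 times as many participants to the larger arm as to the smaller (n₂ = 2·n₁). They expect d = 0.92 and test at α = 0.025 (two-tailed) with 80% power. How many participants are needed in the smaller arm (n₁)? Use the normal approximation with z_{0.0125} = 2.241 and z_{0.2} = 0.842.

With allocation ratio k = n₂/n₁ = 2, Var(x̄₁−x̄₂) = σ²(1/n₁ + 1/(k·n₁)) = σ²·(k+1)/(k·n₁).
So n₁ = (1 + 1/k)·((z_{α/2} + z_β)/d)² = 1.500 × (3.083/0.92)².
n₁ = 1.500 × 11.23 = 16.8.
Round up: n₁ = 17, giving n₂ = 2 × 17 = 34.

n₁ = 17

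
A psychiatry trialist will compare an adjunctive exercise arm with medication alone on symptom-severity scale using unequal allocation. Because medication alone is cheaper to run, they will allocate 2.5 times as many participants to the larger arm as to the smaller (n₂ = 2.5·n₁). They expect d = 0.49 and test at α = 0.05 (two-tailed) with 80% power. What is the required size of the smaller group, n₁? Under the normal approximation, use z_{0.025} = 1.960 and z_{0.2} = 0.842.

With allocation ratio k = n₂/n₁ = 2.5, Var(x̄₁−x̄₂) = σ²(1/n₁ + 1/(k·n₁)) = σ²·(k+1)/(k·n₁).
So n₁ = (1 + 1/k)·((z_{α/2} + z_β)/d)² = 1.400 × (2.802/0.49)².
n₁ = 1.400 × 32.70 = 45.8.
Round up: n₁ = 46, giving n₂ = 2.5 × 46 = 115.

n₁ = 46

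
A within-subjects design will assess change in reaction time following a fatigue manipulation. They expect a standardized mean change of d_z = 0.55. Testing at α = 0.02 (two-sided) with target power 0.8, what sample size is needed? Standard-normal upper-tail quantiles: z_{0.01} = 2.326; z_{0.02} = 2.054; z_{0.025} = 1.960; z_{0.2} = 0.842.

n = 34 pairs

For a paired (one-sample on differences) test: n = ((z_{α/2} + z_β) / d)².
z_{α/2} + z_β = 2.326 + 0.842 = 3.168.
n = (3.168 / 0.55)² = 5.760² = 33.18.
Round up.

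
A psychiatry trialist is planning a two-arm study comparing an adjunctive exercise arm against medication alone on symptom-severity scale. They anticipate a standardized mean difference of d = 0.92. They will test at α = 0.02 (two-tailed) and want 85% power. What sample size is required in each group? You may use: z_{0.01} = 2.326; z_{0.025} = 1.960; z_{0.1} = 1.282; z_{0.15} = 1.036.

For two independent groups with equal n: n = 2·((z_{α/2} + z_β) / d)².
z_{α/2} + z_β = 2.326 + 1.036 = 3.362.
n = 2 × (3.362 / 0.92)² = 2 × 3.654² = 2 × 13.35 = 26.7.
Round up to the next whole participant.

n = 27 per group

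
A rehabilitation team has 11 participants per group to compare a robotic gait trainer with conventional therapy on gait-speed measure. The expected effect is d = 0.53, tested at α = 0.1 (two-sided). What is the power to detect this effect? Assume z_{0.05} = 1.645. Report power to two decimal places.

For two equal groups, power = Φ(d·√(n/2) − z_{α/2}).
d·√(n/2) = 0.53 × √(11/2) = 0.53 × 2.345 = 1.243.
z_β = 1.243 − 1.645 = -0.402.
Power = Φ(-0.402) = 0.344.

power ≈ 0.34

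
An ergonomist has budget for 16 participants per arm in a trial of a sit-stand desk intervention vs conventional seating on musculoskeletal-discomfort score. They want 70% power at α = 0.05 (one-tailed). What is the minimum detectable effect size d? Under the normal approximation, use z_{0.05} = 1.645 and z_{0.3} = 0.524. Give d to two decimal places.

For two independent groups of n = 16 each: d_min = (z_{α} + z_β)·√(2/n).
z-sum = 1.645 + 0.524 = 2.169.
d_min = 2.169 × √(2/16) = 2.169 × 0.3536 = 0.767.

d_min ≈ 0.77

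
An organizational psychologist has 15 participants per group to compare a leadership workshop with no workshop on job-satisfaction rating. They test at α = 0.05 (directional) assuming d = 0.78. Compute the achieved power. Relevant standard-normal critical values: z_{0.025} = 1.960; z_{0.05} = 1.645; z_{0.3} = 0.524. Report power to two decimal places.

power ≈ 0.69

For two equal groups, power = Φ(d·√(n/2) − z_{α}).
d·√(n/2) = 0.78 × √(15/2) = 0.78 × 2.739 = 2.136.
z_β = 2.136 − 1.645 = 0.491.
Power = Φ(0.491) = 0.688.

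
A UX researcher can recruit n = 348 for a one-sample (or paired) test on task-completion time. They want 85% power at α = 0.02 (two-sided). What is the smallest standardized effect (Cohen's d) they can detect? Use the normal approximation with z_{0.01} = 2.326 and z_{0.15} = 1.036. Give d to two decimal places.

d_min ≈ 0.18

For a single sample (or paired design) of n = 348: d_min = (z_{α/2} + z_β)/√n.
z-sum = 2.326 + 1.036 = 3.362.
d_min = 3.362 / √348 = 3.362 / 18.655 = 0.180.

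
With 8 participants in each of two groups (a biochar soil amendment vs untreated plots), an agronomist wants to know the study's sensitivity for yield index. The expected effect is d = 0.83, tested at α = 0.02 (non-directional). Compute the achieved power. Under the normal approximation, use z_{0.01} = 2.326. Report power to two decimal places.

For two equal groups, power = Φ(d·√(n/2) − z_{α/2}).
d·√(n/2) = 0.83 × √(8/2) = 0.83 × 2.000 = 1.660.
z_β = 1.660 − 2.326 = -0.666.
Power = Φ(-0.666) = 0.253.

power ≈ 0.25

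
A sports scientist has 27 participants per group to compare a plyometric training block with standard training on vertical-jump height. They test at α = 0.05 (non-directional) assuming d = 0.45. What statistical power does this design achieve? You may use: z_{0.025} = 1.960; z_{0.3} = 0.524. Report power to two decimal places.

power ≈ 0.38

For two equal groups, power = Φ(d·√(n/2) − z_{α/2}).
d·√(n/2) = 0.45 × √(27/2) = 0.45 × 3.674 = 1.653.
z_β = 1.653 − 1.960 = -0.307.
Power = Φ(-0.307) = 0.380.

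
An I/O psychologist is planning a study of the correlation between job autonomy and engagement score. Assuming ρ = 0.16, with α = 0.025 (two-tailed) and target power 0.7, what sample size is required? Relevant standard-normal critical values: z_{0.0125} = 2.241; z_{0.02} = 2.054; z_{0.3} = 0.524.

Fisher's z: C = ½·ln((1+r)/(1−r)) = ½·ln(1.3810) = 0.1614.
n = ((z_{α/2} + z_β)/C)² + 3.
(2.241 + 0.524) / 0.1614 = 2.765 / 0.1614 = 17.131.
n = 17.131² + 3 = 293.48 + 3 = 296.5.
Round up.

n = 297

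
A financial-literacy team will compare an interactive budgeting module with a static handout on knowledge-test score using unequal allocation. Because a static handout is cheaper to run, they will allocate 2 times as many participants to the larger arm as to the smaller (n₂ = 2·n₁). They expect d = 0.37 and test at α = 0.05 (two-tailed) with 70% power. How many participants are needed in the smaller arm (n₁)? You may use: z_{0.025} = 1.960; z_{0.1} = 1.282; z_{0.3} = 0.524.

n₁ = 68

With allocation ratio k = n₂/n₁ = 2, Var(x̄₁−x̄₂) = σ²(1/n₁ + 1/(k·n₁)) = σ²·(k+1)/(k·n₁).
So n₁ = (1 + 1/k)·((z_{α/2} + z_β)/d)² = 1.500 × (2.484/0.37)².
n₁ = 1.500 × 45.07 = 67.6.
Round up: n₁ = 68, giving n₂ = 2 × 68 = 136.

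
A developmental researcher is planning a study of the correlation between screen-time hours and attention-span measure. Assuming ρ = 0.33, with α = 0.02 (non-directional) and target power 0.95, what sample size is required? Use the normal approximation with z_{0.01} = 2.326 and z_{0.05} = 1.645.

Fisher's z: C = ½·ln((1+r)/(1−r)) = ½·ln(1.9851) = 0.3428.
n = ((z_{α/2} + z_β)/C)² + 3.
(2.326 + 1.645) / 0.3428 = 3.971 / 0.3428 = 11.584.
n = 11.584² + 3 = 134.19 + 3 = 137.2.
Round up.

n = 138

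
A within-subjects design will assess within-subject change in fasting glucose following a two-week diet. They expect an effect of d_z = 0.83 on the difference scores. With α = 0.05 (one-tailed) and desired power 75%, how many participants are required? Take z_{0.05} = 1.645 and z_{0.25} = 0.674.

For a paired (one-sample on differences) test: n = ((z_{α} + z_β) / d)².
z_{α} + z_β = 1.645 + 0.674 = 2.319.
n = (2.319 / 0.83)² = 2.794² = 7.81.
Round up.

n = 8 pairs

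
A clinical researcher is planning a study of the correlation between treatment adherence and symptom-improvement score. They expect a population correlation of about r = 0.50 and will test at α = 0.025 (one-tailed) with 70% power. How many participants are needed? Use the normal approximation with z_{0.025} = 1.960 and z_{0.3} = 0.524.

n = 24

Fisher's z: C = ½·ln((1+r)/(1−r)) = ½·ln(3.0000) = 0.5493.
n = ((z_{α} + z_β)/C)² + 3.
(1.960 + 0.524) / 0.5493 = 2.484 / 0.5493 = 4.522.
n = 4.522² + 3 = 20.45 + 3 = 23.4.
Round up.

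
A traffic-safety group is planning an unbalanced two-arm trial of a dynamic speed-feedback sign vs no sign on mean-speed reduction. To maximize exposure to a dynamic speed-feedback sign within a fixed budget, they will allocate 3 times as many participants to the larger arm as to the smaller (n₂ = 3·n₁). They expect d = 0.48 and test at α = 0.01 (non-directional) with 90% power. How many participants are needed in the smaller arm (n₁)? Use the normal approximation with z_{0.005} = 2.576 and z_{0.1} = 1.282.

With allocation ratio k = n₂/n₁ = 3, Var(x̄₁−x̄₂) = σ²(1/n₁ + 1/(k·n₁)) = σ²·(k+1)/(k·n₁).
So n₁ = (1 + 1/k)·((z_{α/2} + z_β)/d)² = 1.333 × (3.858/0.48)².
n₁ = 1.333 × 64.60 = 86.1.
Round up: n₁ = 87, giving n₂ = 3 × 87 = 261.

n₁ = 87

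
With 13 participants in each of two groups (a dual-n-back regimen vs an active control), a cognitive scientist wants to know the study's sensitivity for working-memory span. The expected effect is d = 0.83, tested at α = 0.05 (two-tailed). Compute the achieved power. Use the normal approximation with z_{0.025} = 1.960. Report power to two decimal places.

power ≈ 0.56

For two equal groups, power = Φ(d·√(n/2) − z_{α/2}).
d·√(n/2) = 0.83 × √(13/2) = 0.83 × 2.550 = 2.116.
z_β = 2.116 − 1.960 = 0.156.
Power = Φ(0.156) = 0.562.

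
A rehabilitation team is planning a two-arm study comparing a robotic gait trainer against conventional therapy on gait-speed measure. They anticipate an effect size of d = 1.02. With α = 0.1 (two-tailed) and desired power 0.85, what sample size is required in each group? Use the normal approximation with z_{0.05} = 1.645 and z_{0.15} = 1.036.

n = 14 per group

For two independent groups with equal n: n = 2·((z_{α/2} + z_β) / d)².
z_{α/2} + z_β = 1.645 + 1.036 = 2.681.
n = 2 × (2.681 / 1.02)² = 2 × 2.628² = 2 × 6.91 = 13.8.
Round up to the next whole participant.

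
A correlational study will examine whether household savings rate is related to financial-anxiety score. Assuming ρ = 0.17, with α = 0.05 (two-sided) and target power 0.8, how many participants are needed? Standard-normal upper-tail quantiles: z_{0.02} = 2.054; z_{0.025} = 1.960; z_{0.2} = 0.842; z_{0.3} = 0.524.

Fisher's z: C = ½·ln((1+r)/(1−r)) = ½·ln(1.4096) = 0.1717.
n = ((z_{α/2} + z_β)/C)² + 3.
(1.960 + 0.842) / 0.1717 = 2.802 / 0.1717 = 16.319.
n = 16.319² + 3 = 266.32 + 3 = 269.3.
Round up.

n = 270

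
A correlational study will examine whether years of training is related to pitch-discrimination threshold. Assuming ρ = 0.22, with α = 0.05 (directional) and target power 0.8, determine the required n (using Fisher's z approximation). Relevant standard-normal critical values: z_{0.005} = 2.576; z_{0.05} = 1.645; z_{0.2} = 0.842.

Fisher's z: C = ½·ln((1+r)/(1−r)) = ½·ln(1.5641) = 0.2237.
n = ((z_{α} + z_β)/C)² + 3.
(1.645 + 0.842) / 0.2237 = 2.487 / 0.2237 = 11.118.
n = 11.118² + 3 = 123.60 + 3 = 126.6.
Round up.

n = 127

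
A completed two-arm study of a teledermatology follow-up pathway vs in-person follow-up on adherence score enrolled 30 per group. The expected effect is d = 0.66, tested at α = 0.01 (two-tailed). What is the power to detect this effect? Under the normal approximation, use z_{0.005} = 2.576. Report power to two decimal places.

power ≈ 0.49

For two equal groups, power = Φ(d·√(n/2) − z_{α/2}).
d·√(n/2) = 0.66 × √(30/2) = 0.66 × 3.873 = 2.556.
z_β = 2.556 − 2.576 = -0.020.
Power = Φ(-0.020) = 0.492.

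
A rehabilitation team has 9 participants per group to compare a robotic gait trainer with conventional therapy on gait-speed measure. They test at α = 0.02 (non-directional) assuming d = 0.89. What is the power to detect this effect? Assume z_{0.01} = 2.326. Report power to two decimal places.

For two equal groups, power = Φ(d·√(n/2) − z_{α/2}).
d·√(n/2) = 0.89 × √(9/2) = 0.89 × 2.121 = 1.888.
z_β = 1.888 − 2.326 = -0.438.
Power = Φ(-0.438) = 0.331.

power ≈ 0.33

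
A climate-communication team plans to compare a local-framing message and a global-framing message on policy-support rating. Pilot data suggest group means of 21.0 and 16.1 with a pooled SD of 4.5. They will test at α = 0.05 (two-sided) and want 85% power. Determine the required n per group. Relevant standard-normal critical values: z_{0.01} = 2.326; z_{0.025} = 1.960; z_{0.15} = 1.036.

n = 16 per group

Cohen's d = |M₁ − M₂| / SD_pooled = |21.0 − 16.1| / 4.5 = 4.9 / 4.5 = 1.089.
For two independent groups with equal n: n = 2·((z_{α/2} + z_β) / d)².
z_{α/2} + z_β = 1.960 + 1.036 = 2.996.
n = 2 × (2.996 / 1.089)² = 2 × 2.751² = 2 × 7.57 = 15.1.
Round up to the next whole participant.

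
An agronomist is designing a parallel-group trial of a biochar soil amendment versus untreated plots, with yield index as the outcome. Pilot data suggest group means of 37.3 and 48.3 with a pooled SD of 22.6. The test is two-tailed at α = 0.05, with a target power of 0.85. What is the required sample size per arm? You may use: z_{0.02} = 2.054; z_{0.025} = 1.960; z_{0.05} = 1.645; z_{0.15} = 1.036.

Cohen's d = |M₁ − M₂| / SD_pooled = |37.3 − 48.3| / 22.6 = 11.0 / 22.6 = 0.487.
For two independent groups with equal n: n = 2·((z_{α/2} + z_β) / d)².
z_{α/2} + z_β = 1.960 + 1.036 = 2.996.
n = 2 × (2.996 / 0.487)² = 2 × 6.152² = 2 × 37.85 = 75.7.
Round up to the next whole participant.

n = 76 per group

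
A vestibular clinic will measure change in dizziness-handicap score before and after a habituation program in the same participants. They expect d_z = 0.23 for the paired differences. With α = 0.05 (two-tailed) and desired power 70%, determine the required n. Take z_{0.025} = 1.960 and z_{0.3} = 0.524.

For a paired (one-sample on differences) test: n = ((z_{α/2} + z_β) / d)².
z_{α/2} + z_β = 1.960 + 0.524 = 2.484.
n = (2.484 / 0.23)² = 10.800² = 116.64.
Round up.

n = 117 pairs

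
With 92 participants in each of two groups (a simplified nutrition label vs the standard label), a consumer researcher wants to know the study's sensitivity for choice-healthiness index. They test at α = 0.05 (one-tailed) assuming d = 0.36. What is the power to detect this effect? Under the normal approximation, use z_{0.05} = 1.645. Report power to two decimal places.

power ≈ 0.79

For two equal groups, power = Φ(d·√(n/2) − z_{α}).
d·√(n/2) = 0.36 × √(92/2) = 0.36 × 6.782 = 2.442.
z_β = 2.442 − 1.645 = 0.797.
Power = Φ(0.797) = 0.787.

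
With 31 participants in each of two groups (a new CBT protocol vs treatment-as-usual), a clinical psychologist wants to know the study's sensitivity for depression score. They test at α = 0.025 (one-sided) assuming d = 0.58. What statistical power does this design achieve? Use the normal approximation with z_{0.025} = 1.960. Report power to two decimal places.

For two equal groups, power = Φ(d·√(n/2) − z_{α}).
d·√(n/2) = 0.58 × √(31/2) = 0.58 × 3.937 = 2.283.
z_β = 2.283 − 1.960 = 0.323.
Power = Φ(0.323) = 0.627.

power ≈ 0.63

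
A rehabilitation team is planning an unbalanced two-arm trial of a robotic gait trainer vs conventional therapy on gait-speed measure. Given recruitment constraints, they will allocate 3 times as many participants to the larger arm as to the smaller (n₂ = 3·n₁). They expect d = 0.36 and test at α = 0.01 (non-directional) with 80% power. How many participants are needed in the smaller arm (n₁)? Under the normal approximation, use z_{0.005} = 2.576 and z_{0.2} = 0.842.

n₁ = 121

With allocation ratio k = n₂/n₁ = 3, Var(x̄₁−x̄₂) = σ²(1/n₁ + 1/(k·n₁)) = σ²·(k+1)/(k·n₁).
So n₁ = (1 + 1/k)·((z_{α/2} + z_β)/d)² = 1.333 × (3.418/0.36)².
n₁ = 1.333 × 90.14 = 120.2.
Round up: n₁ = 121, giving n₂ = 3 × 121 = 363.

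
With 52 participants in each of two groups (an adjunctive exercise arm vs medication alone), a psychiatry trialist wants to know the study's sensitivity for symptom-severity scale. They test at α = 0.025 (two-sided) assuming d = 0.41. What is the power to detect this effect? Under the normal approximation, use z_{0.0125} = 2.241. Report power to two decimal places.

For two equal groups, power = Φ(d·√(n/2) − z_{α/2}).
d·√(n/2) = 0.41 × √(52/2) = 0.41 × 5.099 = 2.091.
z_β = 2.091 − 2.241 = -0.150.
Power = Φ(-0.150) = 0.440.

power ≈ 0.44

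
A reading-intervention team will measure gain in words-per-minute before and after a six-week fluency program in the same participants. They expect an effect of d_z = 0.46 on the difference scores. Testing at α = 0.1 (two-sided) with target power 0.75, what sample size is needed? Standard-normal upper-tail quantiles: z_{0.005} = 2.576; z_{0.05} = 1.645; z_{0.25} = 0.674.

n = 26 pairs

For a paired (one-sample on differences) test: n = ((z_{α/2} + z_β) / d)².
z_{α/2} + z_β = 1.645 + 0.674 = 2.319.
n = (2.319 / 0.46)² = 5.041² = 25.41.
Round up.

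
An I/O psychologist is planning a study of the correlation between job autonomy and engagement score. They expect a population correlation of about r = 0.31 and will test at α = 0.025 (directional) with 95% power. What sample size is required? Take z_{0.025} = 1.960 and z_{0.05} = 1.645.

Fisher's z: C = ½·ln((1+r)/(1−r)) = ½·ln(1.8986) = 0.3205.
n = ((z_{α} + z_β)/C)² + 3.
(1.960 + 1.645) / 0.3205 = 3.605 / 0.3205 = 11.248.
n = 11.248² + 3 = 126.52 + 3 = 129.5.
Round up.

n = 130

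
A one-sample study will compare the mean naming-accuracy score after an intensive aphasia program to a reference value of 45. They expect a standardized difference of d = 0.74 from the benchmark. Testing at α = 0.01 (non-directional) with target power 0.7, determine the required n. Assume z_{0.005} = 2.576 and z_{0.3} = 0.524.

For a one-sample test: n = ((z_{α/2} + z_β) / d)².
z_{α/2} + z_β = 2.576 + 0.524 = 3.100.
n = (3.100 / 0.74)² = 4.189² = 17.55.
Round up.

n = 18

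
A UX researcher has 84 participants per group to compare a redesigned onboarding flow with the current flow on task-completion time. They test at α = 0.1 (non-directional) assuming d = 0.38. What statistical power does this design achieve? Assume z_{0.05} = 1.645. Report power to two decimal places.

power ≈ 0.79

For two equal groups, power = Φ(d·√(n/2) − z_{α/2}).
d·√(n/2) = 0.38 × √(84/2) = 0.38 × 6.481 = 2.463.
z_β = 2.463 − 1.645 = 0.818.
Power = Φ(0.818) = 0.793.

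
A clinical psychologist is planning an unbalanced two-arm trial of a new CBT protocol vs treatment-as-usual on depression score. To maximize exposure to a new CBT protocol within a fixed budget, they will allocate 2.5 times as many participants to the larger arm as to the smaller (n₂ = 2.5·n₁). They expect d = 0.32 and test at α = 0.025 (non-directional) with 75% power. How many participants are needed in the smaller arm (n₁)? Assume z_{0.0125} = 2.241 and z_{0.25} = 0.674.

n₁ = 117

With allocation ratio k = n₂/n₁ = 2.5, Var(x̄₁−x̄₂) = σ²(1/n₁ + 1/(k·n₁)) = σ²·(k+1)/(k·n₁).
So n₁ = (1 + 1/k)·((z_{α/2} + z_β)/d)² = 1.400 × (2.915/0.32)².
n₁ = 1.400 × 82.98 = 116.2.
Round up: n₁ = 117, giving n₂ = ⌈2.5 × 117⌉ = ⌈292.5⌉ = 293.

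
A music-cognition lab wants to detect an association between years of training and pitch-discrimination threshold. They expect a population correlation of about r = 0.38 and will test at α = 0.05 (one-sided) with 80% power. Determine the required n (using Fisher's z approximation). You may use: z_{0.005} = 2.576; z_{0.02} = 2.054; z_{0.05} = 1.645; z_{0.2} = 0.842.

n = 42

Fisher's z: C = ½·ln((1+r)/(1−r)) = ½·ln(2.2258) = 0.4001.
n = ((z_{α} + z_β)/C)² + 3.
(1.645 + 0.842) / 0.4001 = 2.487 / 0.4001 = 6.216.
n = 6.216² + 3 = 38.64 + 3 = 41.6.
Round up.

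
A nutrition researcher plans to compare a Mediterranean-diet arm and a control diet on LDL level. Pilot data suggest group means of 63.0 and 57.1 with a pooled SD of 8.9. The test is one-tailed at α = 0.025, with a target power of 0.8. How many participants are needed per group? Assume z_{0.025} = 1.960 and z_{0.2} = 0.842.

n = 36 per group

Cohen's d = |M₁ − M₂| / SD_pooled = |63.0 − 57.1| / 8.9 = 5.9 / 8.9 = 0.663.
For two independent groups with equal n: n = 2·((z_{α} + z_β) / d)².
z_{α} + z_β = 1.960 + 0.842 = 2.802.
n = 2 × (2.802 / 0.663)² = 2 × 4.226² = 2 × 17.86 = 35.7.
Round up to the next whole participant.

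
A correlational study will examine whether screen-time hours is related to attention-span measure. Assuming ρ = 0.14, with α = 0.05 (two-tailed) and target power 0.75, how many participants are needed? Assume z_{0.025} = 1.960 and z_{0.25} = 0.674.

n = 353

Fisher's z: C = ½·ln((1+r)/(1−r)) = ½·ln(1.3256) = 0.1409.
n = ((z_{α/2} + z_β)/C)² + 3.
(1.960 + 0.674) / 0.1409 = 2.634 / 0.1409 = 18.694.
n = 18.694² + 3 = 349.47 + 3 = 352.5.
Round up.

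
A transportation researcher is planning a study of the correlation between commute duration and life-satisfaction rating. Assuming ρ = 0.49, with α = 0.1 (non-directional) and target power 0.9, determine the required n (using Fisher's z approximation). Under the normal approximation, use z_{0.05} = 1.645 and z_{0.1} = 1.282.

Fisher's z: C = ½·ln((1+r)/(1−r)) = ½·ln(2.9216) = 0.5361.
n = ((z_{α/2} + z_β)/C)² + 3.
(1.645 + 1.282) / 0.5361 = 2.927 / 0.5361 = 5.460.
n = 5.460² + 3 = 29.81 + 3 = 32.8.
Round up.

n = 33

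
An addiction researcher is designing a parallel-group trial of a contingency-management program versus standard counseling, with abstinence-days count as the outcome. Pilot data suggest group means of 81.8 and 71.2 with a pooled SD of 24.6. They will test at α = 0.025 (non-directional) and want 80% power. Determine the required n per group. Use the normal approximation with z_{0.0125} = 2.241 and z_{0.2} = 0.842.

Cohen's d = |M₁ − M₂| / SD_pooled = |81.8 − 71.2| / 24.6 = 10.6 / 24.6 = 0.431.
For two independent groups with equal n: n = 2·((z_{α/2} + z_β) / d)².
z_{α/2} + z_β = 2.241 + 0.842 = 3.083.
n = 2 × (3.083 / 0.431)² = 2 × 7.153² = 2 × 51.17 = 102.3.
Round up to the next whole participant.

n = 103 per group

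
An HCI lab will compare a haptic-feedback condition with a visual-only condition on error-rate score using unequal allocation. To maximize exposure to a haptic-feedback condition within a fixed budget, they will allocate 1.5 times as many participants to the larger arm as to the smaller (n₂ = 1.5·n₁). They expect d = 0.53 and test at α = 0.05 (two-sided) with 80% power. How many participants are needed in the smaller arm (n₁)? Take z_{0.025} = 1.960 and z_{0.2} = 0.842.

With allocation ratio k = n₂/n₁ = 1.5, Var(x̄₁−x̄₂) = σ²(1/n₁ + 1/(k·n₁)) = σ²·(k+1)/(k·n₁).
So n₁ = (1 + 1/k)·((z_{α/2} + z_β)/d)² = 1.667 × (2.802/0.53)².
n₁ = 1.667 × 27.95 = 46.6.
Round up: n₁ = 47, giving n₂ = ⌈1.5 × 47⌉ = ⌈70.5⌉ = 71.

n₁ = 47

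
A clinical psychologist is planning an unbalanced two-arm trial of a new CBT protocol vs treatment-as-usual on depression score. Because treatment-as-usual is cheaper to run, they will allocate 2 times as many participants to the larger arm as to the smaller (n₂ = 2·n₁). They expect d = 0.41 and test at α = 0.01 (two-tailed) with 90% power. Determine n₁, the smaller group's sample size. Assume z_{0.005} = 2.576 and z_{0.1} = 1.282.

With allocation ratio k = n₂/n₁ = 2, Var(x̄₁−x̄₂) = σ²(1/n₁ + 1/(k·n₁)) = σ²·(k+1)/(k·n₁).
So n₁ = (1 + 1/k)·((z_{α/2} + z_β)/d)² = 1.500 × (3.858/0.41)².
n₁ = 1.500 × 88.54 = 132.8.
Round up: n₁ = 133, giving n₂ = 2 × 133 = 266.

n₁ = 133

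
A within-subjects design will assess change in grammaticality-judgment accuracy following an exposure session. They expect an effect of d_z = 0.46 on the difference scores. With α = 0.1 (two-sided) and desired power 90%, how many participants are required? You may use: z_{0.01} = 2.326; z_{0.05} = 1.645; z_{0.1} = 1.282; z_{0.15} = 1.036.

n = 41 pairs

For a paired (one-sample on differences) test: n = ((z_{α/2} + z_β) / d)².
z_{α/2} + z_β = 1.645 + 1.282 = 2.927.
n = (2.927 / 0.46)² = 6.363² = 40.49.
Round up.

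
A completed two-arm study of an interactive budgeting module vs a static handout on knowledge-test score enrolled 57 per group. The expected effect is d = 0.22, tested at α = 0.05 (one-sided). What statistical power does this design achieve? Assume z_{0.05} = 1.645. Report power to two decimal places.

power ≈ 0.32

For two equal groups, power = Φ(d·√(n/2) − z_{α}).
d·√(n/2) = 0.22 × √(57/2) = 0.22 × 5.339 = 1.174.
z_β = 1.174 − 1.645 = -0.471.
Power = Φ(-0.471) = 0.319.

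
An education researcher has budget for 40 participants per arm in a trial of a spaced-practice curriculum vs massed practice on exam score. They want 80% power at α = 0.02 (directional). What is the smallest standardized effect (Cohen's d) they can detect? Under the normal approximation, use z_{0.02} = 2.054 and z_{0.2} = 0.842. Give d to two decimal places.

d_min ≈ 0.65

For two independent groups of n = 40 each: d_min = (z_{α} + z_β)·√(2/n).
z-sum = 2.054 + 0.842 = 2.896.
d_min = 2.896 × √(2/40) = 2.896 × 0.2236 = 0.648.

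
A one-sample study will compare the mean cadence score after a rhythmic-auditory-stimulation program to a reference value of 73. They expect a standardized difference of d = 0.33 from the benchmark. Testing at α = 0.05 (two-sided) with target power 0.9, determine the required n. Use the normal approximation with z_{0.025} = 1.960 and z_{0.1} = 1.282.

For a one-sample test: n = ((z_{α/2} + z_β) / d)².
z_{α/2} + z_β = 1.960 + 1.282 = 3.242.
n = (3.242 / 0.33)² = 9.824² = 96.52.
Round up.

n = 97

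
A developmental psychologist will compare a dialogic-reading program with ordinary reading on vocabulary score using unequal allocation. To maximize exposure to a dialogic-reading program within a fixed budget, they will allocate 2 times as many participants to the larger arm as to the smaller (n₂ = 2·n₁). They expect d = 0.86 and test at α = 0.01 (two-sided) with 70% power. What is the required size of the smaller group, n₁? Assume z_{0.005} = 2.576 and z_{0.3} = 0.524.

n₁ = 20

With allocation ratio k = n₂/n₁ = 2, Var(x̄₁−x̄₂) = σ²(1/n₁ + 1/(k·n₁)) = σ²·(k+1)/(k·n₁).
So n₁ = (1 + 1/k)·((z_{α/2} + z_β)/d)² = 1.500 × (3.100/0.86)².
n₁ = 1.500 × 12.99 = 19.5.
Round up: n₁ = 20, giving n₂ = 2 × 20 = 40.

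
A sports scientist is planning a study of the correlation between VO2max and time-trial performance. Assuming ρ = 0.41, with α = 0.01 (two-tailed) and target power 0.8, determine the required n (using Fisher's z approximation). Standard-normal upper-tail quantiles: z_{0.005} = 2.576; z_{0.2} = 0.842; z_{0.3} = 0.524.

Fisher's z: C = ½·ln((1+r)/(1−r)) = ½·ln(2.3898) = 0.4356.
n = ((z_{α/2} + z_β)/C)² + 3.
(2.576 + 0.842) / 0.4356 = 3.418 / 0.4356 = 7.847.
n = 7.847² + 3 = 61.57 + 3 = 64.6.
Round up.

n = 65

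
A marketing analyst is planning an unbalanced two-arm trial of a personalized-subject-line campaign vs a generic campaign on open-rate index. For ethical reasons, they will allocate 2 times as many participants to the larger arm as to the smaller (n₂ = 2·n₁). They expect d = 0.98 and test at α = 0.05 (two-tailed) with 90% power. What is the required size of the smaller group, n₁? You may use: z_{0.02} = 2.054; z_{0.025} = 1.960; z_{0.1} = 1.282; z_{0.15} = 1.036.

With allocation ratio k = n₂/n₁ = 2, Var(x̄₁−x̄₂) = σ²(1/n₁ + 1/(k·n₁)) = σ²·(k+1)/(k·n₁).
So n₁ = (1 + 1/k)·((z_{α/2} + z_β)/d)² = 1.500 × (3.242/0.98)².
n₁ = 1.500 × 10.94 = 16.4.
Round up: n₁ = 17, giving n₂ = 2 × 17 = 34.

n₁ = 17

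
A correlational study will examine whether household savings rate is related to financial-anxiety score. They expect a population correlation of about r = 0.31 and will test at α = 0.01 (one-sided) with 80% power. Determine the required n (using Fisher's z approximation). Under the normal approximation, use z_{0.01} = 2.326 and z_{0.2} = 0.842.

Fisher's z: C = ½·ln((1+r)/(1−r)) = ½·ln(1.8986) = 0.3205.
n = ((z_{α} + z_β)/C)² + 3.
(2.326 + 0.842) / 0.3205 = 3.168 / 0.3205 = 9.885.
n = 9.885² + 3 = 97.70 + 3 = 100.7.
Round up.

n = 101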